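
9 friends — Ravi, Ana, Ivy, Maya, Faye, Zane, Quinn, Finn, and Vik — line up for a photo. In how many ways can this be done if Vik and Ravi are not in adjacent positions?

282240

There are 9! = 362880 arrangements in all. If Vik and Ravi are adjacent, merging them into one block gives 2·(8)! = 80640 arrangements.
Complementary counting: 362880 − 80640 = 282240.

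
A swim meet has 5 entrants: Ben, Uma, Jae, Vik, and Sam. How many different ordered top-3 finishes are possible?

60

There are 5 choices for 1st place, 4 for 2nd, and 3 for 3rd.
That gives 5 × 4 × 3 = 60.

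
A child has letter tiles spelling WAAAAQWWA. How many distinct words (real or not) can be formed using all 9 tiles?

504

Letter multiplicities in WAAAAQWWA: A×5, Q×1, W×3.
So there are 9! / (5!·3!) = 504 distinguishable arrangements.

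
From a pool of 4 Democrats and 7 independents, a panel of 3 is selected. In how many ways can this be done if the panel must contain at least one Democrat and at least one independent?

With no constraint there are C(11,3) = 165 possible selections.
Subtract selections that omit an entire group: no Democrats → C(7,3) = 35; no independents → C(4,3) = 4.
Both groups omitted at once is impossible, so 165 − 39 = 126.

126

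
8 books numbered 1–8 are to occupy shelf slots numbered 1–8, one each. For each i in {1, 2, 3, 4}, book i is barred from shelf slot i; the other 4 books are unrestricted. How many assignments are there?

Let Aᵢ (for 1 ≤ i ≤ 4) be the placements that put book i in its forbidden shelf slot. Any j of these fix j positions, leaving (8−j)! ways to fill the rest, and there are C(4,j) ways to pick which j.
By inclusion–exclusion, the number of valid placements is Σ_{j=0}^{4} (−1)^j C(4,j)·(8−j)!.
Computing: 40320 − 20160 + 4320 − 480 + 24 = 24024.

24024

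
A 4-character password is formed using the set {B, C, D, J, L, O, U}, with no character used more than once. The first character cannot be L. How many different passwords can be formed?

720

The first character has 7−1 = 6 choices (anything except L).
The remaining 3 characters are filled from the other 6 symbols without repetition: 6 × 5 × 4 = 120.
Total: 6 × 120 = 720.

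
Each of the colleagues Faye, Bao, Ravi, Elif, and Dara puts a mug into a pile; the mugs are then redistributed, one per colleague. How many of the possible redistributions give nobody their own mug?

Count assignments avoiding every fixed point. For any j of the 5 colleagues fixed to their own mug, the other 5−j can be arranged in (5−j)! ways.
By inclusion–exclusion this is Σ_{j=0}^{5} (−1)^j C(5,j)·(5−j)!.
Computing: 120 − 120 + 60 − 20 + 5 − 1 = 44.

44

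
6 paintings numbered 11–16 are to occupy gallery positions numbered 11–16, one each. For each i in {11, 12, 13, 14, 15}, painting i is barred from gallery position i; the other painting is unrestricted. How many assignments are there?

Let Aᵢ (for 11 ≤ i ≤ 15) be the placements that put painting i in its forbidden gallery position. Any j of these fix j positions, leaving (6−j)! ways to fill the rest, and there are C(5,j) ways to pick which j.
By inclusion–exclusion, the number of valid placements is Σ_{j=0}^{5} (−1)^j C(5,j)·(6−j)!.
Computing: 720 − 600 + 240 − 60 + 10 − 1 = 309.

309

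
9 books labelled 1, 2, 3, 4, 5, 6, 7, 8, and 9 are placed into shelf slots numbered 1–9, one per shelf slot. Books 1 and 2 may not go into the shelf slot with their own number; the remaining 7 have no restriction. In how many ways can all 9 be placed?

Let Aᵢ (for i ∈ {1, 2}) be the placements that put book i in its forbidden shelf slot. Any j of these fix j positions, leaving (9−j)! ways to fill the rest, and there are C(2,j) ways to pick which j.
By inclusion–exclusion, the number of valid placements is Σ_{j=0}^{2} (−1)^j C(2,j)·(9−j)!.
Computing: 362880 − 80640 + 5040 = 287280.

287280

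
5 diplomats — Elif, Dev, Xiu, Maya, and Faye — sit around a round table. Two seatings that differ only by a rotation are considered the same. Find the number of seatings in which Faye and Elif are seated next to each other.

12

Glue Faye and Elif into a block (2 internal orders). Seating 4 units around a circle gives (3)! arrangements.
So 2 × (3)! = 2 × 6 = 12.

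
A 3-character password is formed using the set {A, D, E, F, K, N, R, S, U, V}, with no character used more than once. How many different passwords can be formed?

Choose and order 3 of the 10 symbols: the first character has 10 options, the next 9, then 8.
10 × 9 × 8 = 720.

720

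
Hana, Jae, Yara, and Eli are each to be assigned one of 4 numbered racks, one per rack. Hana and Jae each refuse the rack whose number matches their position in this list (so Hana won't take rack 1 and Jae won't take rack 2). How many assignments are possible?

14

Let Aᵢ (for i ∈ {1, 2}) be the placements that put person i in their forbidden rack. Any j of these fix j positions, leaving (4−j)! ways to fill the rest, and there are C(2,j) ways to pick which j.
By inclusion–exclusion, the number of valid placements is Σ_{j=0}^{2} (−1)^j C(2,j)·(4−j)!.
Computing: 24 − 12 + 2 = 14.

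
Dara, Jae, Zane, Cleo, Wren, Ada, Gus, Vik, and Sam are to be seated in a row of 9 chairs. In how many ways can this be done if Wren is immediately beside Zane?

80640

Glue Wren and Zane into one block (2 internal orders), leaving 8 units to arrange in a row.
So the count is 2·(8)! = 80640.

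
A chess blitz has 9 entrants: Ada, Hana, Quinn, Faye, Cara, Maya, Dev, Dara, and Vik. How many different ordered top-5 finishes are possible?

There are 9 choices for 1st place, 8 for 2nd, and so on down to 5 for position 5.
That gives 9 × 8 × 7 × 6 × 5 = 15120.

15120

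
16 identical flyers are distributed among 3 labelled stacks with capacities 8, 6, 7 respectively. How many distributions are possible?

21

Ignoring the caps, the number of non-negative solutions to x_1+…+x_3 = 16 is C(18,2) = 153.
Subtract solutions that violate a single cap (substitute x_i' = x_i − (cap_i+1)): x_1 ≥ 9 gives C(9,2) = 36; x_2 ≥ 7 gives C(11,2) = 55; x_3 ≥ 8 gives C(10,2) = 45. Together 136.
Add back pairs where two caps are both exceeded: 1 + 0 + 3 = 4.
By inclusion–exclusion the count is 153 − 136 + 4 = 21.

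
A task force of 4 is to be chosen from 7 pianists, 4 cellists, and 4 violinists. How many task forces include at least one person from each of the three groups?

With no constraint there are C(15,4) = 1365 possible selections.
Selections missing a whole group: no pianists → C(8,4) = 70; no cellists → C(11,4) = 330; no violinists → C(11,4) = 330.
Add back selections omitting two groups (i.e. drawn from a single group): C(7,4) + C(4,4) + C(4,4) = 37.
By inclusion–exclusion: 1365 − 730 + 37 = 672.

672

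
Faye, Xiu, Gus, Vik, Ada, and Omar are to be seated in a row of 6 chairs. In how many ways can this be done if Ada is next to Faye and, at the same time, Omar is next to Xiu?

96

Treat {Ada,Faye} as one block (2 orders) and {Omar,Xiu} as another (2 orders).
That leaves 4 units to arrange: 2 × 2 × 4! = 4 × 24 = 96.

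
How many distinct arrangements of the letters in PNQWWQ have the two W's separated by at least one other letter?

Total arrangements of PNQWWQ: 6!/(2!·2!) = 180.
If the two W's are adjacent, glue them into one block, leaving 5 items to arrange: (5)!/(2!) = 60 ways.
Subtracting, 180 − 60 = 120 arrangements keep the W's apart.

120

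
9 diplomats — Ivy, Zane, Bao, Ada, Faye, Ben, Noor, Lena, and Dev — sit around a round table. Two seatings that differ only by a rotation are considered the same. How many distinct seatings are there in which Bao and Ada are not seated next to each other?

Without the restriction there are (8)! = 40320 seatings.
Seatings with Bao beside Ada: treat them as a block with 2 internal orders, giving 2 × (7)! = 10080.
Subtracting, 40320 − 10080 = 30240.

30240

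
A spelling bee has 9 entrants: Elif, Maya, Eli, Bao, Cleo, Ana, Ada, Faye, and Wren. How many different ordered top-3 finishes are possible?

504

This is an ordered selection of 3 from 9: P(9,3).
That gives 9 × 8 × 7 = 504.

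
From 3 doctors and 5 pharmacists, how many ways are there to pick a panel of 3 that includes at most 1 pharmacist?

16

Split by how many pharmacists are chosen (0 through 1).
Sum: C(5,0)·C(3,3) + C(5,1)·C(3,2) = 1 + 15 = 16.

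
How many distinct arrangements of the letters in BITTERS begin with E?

With the first slot taken by E, it remains to arrange the other 6 letters (BITTRS).
Those 6 letters have T appearing twice, giving (6)!/(2!) = 360.

360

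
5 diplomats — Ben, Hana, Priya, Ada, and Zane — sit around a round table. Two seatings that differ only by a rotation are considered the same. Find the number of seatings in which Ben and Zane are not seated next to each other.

Without the restriction there are (4)! = 24 seatings.
Those with Ben next to Zane: fuse the pair into one unit and seat 4 units around a circle — 2·(3)! = 12.
Subtracting, 24 − 12 = 12.

12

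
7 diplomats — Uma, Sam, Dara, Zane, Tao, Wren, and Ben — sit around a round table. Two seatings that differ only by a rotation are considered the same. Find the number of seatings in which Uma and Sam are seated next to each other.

240

Glue Uma and Sam into a block (2 internal orders). Seating 6 units around a circle gives (5)! arrangements.
So 2 × (5)! = 2 × 120 = 240.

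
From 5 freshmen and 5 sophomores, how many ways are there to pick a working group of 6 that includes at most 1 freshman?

Split by how many freshmen are chosen (0 through 1).
Sum: C(5,0)·C(5,6) + C(5,1)·C(5,5) = 0 + 5 = 5.

5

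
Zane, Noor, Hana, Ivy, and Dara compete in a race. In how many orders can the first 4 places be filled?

This is an ordered selection of 4 from 5: P(5,4).
That gives 5 × 4 × 3 × 2 = 120.

120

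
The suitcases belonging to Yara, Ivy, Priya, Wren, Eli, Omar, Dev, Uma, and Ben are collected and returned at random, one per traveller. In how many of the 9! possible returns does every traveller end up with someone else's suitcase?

133496

Count assignments avoiding every fixed point. For any j of the 9 travellers fixed to their own suitcase, the other 9−j can be arranged in (9−j)! ways.
By inclusion–exclusion this is Σ_{j=0}^{9} (−1)^j C(9,j)·(9−j)!.
Computing: 362880 − 362880 + 181440 − 60480 + 15120 − 3024 + 504 − 72 + 9 − 1 = 133496.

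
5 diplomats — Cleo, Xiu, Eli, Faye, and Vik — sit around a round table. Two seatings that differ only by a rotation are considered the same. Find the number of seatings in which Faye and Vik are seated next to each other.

12

Treat {Faye, Vik} as one unit (2 internal orders) and seat the resulting 4 units around the table: (3)! circular arrangements.
So 2 × (3)! = 2 × 6 = 12.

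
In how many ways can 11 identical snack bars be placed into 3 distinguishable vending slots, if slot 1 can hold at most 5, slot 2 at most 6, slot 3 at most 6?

27

Ignoring the caps, the number of non-negative solutions to x_1+…+x_3 = 11 is C(13,2) = 78.
Subtract solutions that violate a single cap (substitute x_i' = x_i − (cap_i+1)): x_1 ≥ 6 gives C(7,2) = 21; x_2 ≥ 7 gives C(6,2) = 15; x_3 ≥ 7 gives C(6,2) = 15. Together 51.
No two caps can be exceeded simultaneously, so the pair terms are all 0.
By inclusion–exclusion the count is 78 − 51 + 0 = 27.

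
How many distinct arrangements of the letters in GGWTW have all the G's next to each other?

12

Treat the 2 copies of G as a single block. The multiset to arrange is then {GG, T, W, W}, 4 items in all.
That gives (4)!/(2!) = 12 arrangements.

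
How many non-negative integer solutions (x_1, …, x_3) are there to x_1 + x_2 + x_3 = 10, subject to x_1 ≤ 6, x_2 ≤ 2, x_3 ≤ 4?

Ignoring the caps, the number of non-negative solutions to x_1+…+x_3 = 10 is C(12,2) = 66.
Subtract solutions that violate a single cap (substitute x_i' = x_i − (cap_i+1)): x_1 ≥ 7 gives C(5,2) = 10; x_2 ≥ 3 gives C(9,2) = 36; x_3 ≥ 5 gives C(7,2) = 21. Together 67.
Add back pairs where two caps are both exceeded: 1 + 0 + 6 = 7.
By inclusion–exclusion the count is 66 − 67 + 7 = 6.

6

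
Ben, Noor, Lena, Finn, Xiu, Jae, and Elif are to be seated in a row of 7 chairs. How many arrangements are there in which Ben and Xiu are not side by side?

Of the 7! = 5040 arrangements, those with Ben and Xiu adjacent number 2 × 6! = 1440 (treat the pair as a block with 2 internal orders).
So 5040 − 1440 = 3600 arrangements keep them apart.

3600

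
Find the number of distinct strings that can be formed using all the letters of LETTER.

The 6 letters of LETTER have repeats: E appearing twice and T appearing twice.
Dividing 6! = 720 by 2!·2! = 4 for the repeated letters gives 180.

180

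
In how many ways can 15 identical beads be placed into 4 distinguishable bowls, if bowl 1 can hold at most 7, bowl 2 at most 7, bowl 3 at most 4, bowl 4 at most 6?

Ignoring the caps, the number of non-negative solutions to x_1+…+x_4 = 15 is C(18,3) = 816.
Subtract solutions that violate a single cap (substitute x_i' = x_i − (cap_i+1)): x_1 ≥ 8 gives C(10,3) = 120; x_2 ≥ 8 gives C(10,3) = 120; x_3 ≥ 5 gives C(13,3) = 286; x_4 ≥ 7 gives C(11,3) = 165. Together 691.
Add back pairs where two caps are both exceeded: 0 + 10 + 1 + 10 + 1 + 20 = 42.
By inclusion–exclusion the count is 816 − 691 + 42 = 167.

167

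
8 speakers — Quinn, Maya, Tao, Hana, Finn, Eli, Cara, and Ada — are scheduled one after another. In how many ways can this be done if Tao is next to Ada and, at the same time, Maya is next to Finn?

Treat {Tao,Ada} as one block (2 orders) and {Maya,Finn} as another (2 orders).
That leaves 6 units to arrange: 2 × 2 × 6! = 4 × 720 = 2880.

2880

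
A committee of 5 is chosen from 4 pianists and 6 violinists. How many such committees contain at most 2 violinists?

66

Split by how many violinists are chosen (0 through 2).
Sum: C(6,0)·C(4,5) + C(6,1)·C(4,4) + C(6,2)·C(4,3) = 0 + 6 + 60 = 66.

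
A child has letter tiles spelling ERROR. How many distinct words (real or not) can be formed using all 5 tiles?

20

Letter multiplicities in ERROR: E×1, O×1, R×3.
So there are 5! / (3!) = 20 distinguishable arrangements.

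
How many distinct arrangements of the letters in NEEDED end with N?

Fix N in the last position and arrange the remaining 5 letters.
Those 5 letters have D appearing twice and E appearing 3 times, giving (5)!/(3!·2!) = 10.

10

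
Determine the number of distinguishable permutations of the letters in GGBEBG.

GGBEBG has 6 letters with B appearing twice and G appearing 3 times.
The number of distinct arrangements is 6!/(3!·2!) = 720/12 = 60.

60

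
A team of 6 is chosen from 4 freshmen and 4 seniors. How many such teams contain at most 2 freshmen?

6

Split by how many freshmen are chosen (0 through 2).
Sum: C(4,0)·C(4,6) + C(4,1)·C(4,5) + C(4,2)·C(4,4) = 0 + 0 + 6 = 6.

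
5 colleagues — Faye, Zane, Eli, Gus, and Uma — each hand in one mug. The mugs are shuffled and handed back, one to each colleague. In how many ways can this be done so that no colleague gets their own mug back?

This is the derangement count D_5: permutations of 5 items with no fixed point.
By inclusion–exclusion this is Σ_{j=0}^{5} (−1)^j C(5,j)·(5−j)!.
Computing: 120 − 120 + 60 − 20 + 5 − 1 = 44.

44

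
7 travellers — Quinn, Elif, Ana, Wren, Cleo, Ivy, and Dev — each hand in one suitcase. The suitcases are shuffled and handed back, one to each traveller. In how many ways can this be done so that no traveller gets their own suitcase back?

Count assignments avoiding every fixed point. For any j of the 7 travellers fixed to their own suitcase, the other 7−j can be arranged in (7−j)! ways.
By inclusion–exclusion this is Σ_{j=0}^{7} (−1)^j C(7,j)·(7−j)!.
Computing: 5040 − 5040 + 2520 − 840 + 210 − 42 + 7 − 1 = 1854.

1854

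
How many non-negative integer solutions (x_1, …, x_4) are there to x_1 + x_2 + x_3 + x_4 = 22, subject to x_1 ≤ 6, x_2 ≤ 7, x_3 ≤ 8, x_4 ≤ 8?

119

Without the upper bounds there are C(25,3) = 2300 ways to split 22 among 4 variables.
Subtract solutions that violate a single cap (substitute x_i' = x_i − (cap_i+1)): x_1 ≥ 7 gives C(18,3) = 816; x_2 ≥ 8 gives C(17,3) = 680; x_3 ≥ 9 gives C(16,3) = 560; x_4 ≥ 9 gives C(16,3) = 560. Together 2616.
Add back pairs where two caps are both exceeded: 120 + 84 + 84 + 56 + 56 + 35 = 435.
By inclusion–exclusion the count is 2300 − 2616 + 435 = 119.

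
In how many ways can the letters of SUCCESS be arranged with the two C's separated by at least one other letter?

300

There are 7!/(3!·2!) = 420 arrangements of SUCCESS in total.
If the two C's are adjacent, glue them into one block, leaving 6 items to arrange: (6)!/(3!) = 120 ways.
Hence 420 − 120 = 300.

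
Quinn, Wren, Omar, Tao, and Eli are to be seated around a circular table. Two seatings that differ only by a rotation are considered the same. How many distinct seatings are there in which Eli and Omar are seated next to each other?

Glue Eli and Omar into a block (2 internal orders). Seating 4 units around a circle gives (3)! arrangements.
So 2 × (3)! = 2 × 6 = 12.

12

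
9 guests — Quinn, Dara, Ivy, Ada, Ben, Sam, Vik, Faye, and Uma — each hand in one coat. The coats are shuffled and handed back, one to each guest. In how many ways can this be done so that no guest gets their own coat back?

133496

Let Aᵢ be the assignments in which guest i gets their own coat. We want the size of the complement of A₁∪…∪A_9.
By inclusion–exclusion this is Σ_{j=0}^{9} (−1)^j C(9,j)·(9−j)!.
Computing: 362880 − 362880 + 181440 − 60480 + 15120 − 3024 + 504 − 72 + 9 − 1 = 133496.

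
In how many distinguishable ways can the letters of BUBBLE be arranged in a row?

120

Letter multiplicities in BUBBLE: B×3, E×1, L×1, U×1.
The number of distinct arrangements is 6!/(3!) = 720/6 = 120.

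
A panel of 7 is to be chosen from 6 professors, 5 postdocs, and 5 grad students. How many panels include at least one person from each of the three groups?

With no constraint there are C(16,7) = 11440 possible selections.
Selections missing a whole group: no professors → C(10,7) = 120; no postdocs → C(11,7) = 330; no grad students → C(11,7) = 330.
Add back selections omitting two groups (i.e. drawn from a single group): C(6,7) + C(5,7) + C(5,7) = 0.
By inclusion–exclusion: 11440 − 780 + 0 = 10660.

10660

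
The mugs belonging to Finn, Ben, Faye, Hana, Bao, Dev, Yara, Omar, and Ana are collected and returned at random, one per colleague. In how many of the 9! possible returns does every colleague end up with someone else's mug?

Let Aᵢ be the assignments in which colleague i gets their own mug. We want the size of the complement of A₁∪…∪A_9.
By inclusion–exclusion this is Σ_{j=0}^{9} (−1)^j C(9,j)·(9−j)!.
Computing: 362880 − 362880 + 181440 − 60480 + 15120 − 3024 + 504 − 72 + 9 − 1 = 133496.

133496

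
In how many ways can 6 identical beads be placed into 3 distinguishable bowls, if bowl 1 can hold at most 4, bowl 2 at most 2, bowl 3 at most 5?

14

By stars and bars, unrestricted non-negative solutions to x_1+…+x_3 = 6 number C(6+2,2) = 28.
Subtract solutions that violate a single cap (substitute x_i' = x_i − (cap_i+1)): x_1 ≥ 5 gives C(3,2) = 3; x_2 ≥ 3 gives C(5,2) = 10; x_3 ≥ 6 gives C(2,2) = 1. Together 14.
No two caps can be exceeded simultaneously, so the pair terms are all 0.
By inclusion–exclusion the count is 28 − 14 + 0 = 14.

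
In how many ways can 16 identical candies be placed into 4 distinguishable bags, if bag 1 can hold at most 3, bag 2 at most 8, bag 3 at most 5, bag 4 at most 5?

Without the upper bounds there are C(19,3) = 969 ways to split 16 among 4 bags.
Subtract solutions that violate a single cap (substitute x_i' = x_i − (cap_i+1)): x_1 ≥ 4 gives C(15,3) = 455; x_2 ≥ 9 gives C(10,3) = 120; x_3 ≥ 6 gives C(13,3) = 286; x_4 ≥ 6 gives C(13,3) = 286. Together 1147.
Add back pairs where two caps are both exceeded: 20 + 84 + 84 + 4 + 4 + 35 = 231.
Subtract triples: 0 + 0 + 1 + 0 = 1.
By inclusion–exclusion the count is 969 − 1147 + 231 − 1 = 52.

52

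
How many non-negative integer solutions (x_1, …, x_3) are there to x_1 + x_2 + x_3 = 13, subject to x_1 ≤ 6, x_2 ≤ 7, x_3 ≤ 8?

Ignoring the caps, the number of non-negative solutions to x_1+…+x_3 = 13 is C(15,2) = 105.
Subtract solutions that violate a single cap (substitute x_i' = x_i − (cap_i+1)): x_1 ≥ 7 gives C(8,2) = 28; x_2 ≥ 8 gives C(7,2) = 21; x_3 ≥ 9 gives C(6,2) = 15. Together 64.
No two caps can be exceeded simultaneously, so the pair terms are all 0.
By inclusion–exclusion the count is 105 − 64 + 0 = 41.

41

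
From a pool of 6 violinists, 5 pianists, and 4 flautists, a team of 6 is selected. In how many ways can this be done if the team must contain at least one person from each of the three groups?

4250

Unrestricted: C(15,6) = 5005 ways to pick any 6 of the 15.
Selections missing a whole group: no violinists → C(9,6) = 84; no pianists → C(10,6) = 210; no flautists → C(11,6) = 462.
Add back selections omitting two groups (i.e. drawn from a single group): C(6,6) + C(5,6) + C(4,6) = 1.
By inclusion–exclusion: 5005 − 756 + 1 = 4250.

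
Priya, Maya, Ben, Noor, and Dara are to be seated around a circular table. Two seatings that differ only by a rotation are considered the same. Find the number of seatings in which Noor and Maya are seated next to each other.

Glue Noor and Maya into a block (2 internal orders). Seating 4 units around a circle gives (3)! arrangements.
So 2 × (3)! = 2 × 6 = 12.

12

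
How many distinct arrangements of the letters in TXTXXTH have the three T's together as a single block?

20

Treat the 3 copies of T as a single block. The multiset to arrange is then {TTT, H, X, X, X}, 5 items in all.
That gives (5)!/(3!) = 20 arrangements.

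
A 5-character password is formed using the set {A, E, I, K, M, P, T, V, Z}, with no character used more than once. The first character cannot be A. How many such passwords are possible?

13440

The first character has 9−1 = 8 choices (anything except A).
The remaining 4 characters are filled from the other 8 symbols without repetition: 8 × 7 × 6 × 5 = 1680.
Total: 8 × 1680 = 13440.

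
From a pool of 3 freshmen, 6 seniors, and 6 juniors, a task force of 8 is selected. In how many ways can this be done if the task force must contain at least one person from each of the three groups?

Unrestricted: C(15,8) = 6435 ways to pick any 8 of the 15.
Selections missing a whole group: no freshmen → C(12,8) = 495; no seniors → C(9,8) = 9; no juniors → C(9,8) = 9.
Add back selections omitting two groups (i.e. drawn from a single group): C(3,8) + C(6,8) + C(6,8) = 0.
By inclusion–exclusion: 6435 − 513 + 0 = 5922.

5922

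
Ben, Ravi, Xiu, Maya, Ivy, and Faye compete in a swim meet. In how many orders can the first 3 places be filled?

This is an ordered selection of 3 from 6: P(6,3).
That gives 6 × 5 × 4 = 120.

120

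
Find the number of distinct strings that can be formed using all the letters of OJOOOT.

30

OJOOOT has 6 letters with O appearing 4 times.
So there are 6! / (4!) = 30 distinguishable arrangements.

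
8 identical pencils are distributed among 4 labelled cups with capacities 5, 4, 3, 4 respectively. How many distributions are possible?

Without the upper bounds there are C(11,3) = 165 ways to split 8 among 4 cups.
Subtract solutions that violate a single cap (substitute x_i' = x_i − (cap_i+1)): x_1 ≥ 6 gives C(5,3) = 10; x_2 ≥ 5 gives C(6,3) = 20; x_3 ≥ 4 gives C(7,3) = 35; x_4 ≥ 5 gives C(6,3) = 20. Together 85.
No two caps can be exceeded simultaneously, so the pair terms are all 0.
By inclusion–exclusion the count is 165 − 85 + 0 = 80.

80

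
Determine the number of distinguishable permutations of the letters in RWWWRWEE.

RWWWRWEE has 8 letters with E appearing twice, R appearing twice, and W appearing 4 times.
So there are 8! / (4!·2!·2!) = 420 distinguishable arrangements.

420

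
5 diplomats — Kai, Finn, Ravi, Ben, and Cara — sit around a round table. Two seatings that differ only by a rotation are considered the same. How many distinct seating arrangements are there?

24

Fix one person's seat to break rotational symmetry; the remaining 4 people can be arranged in (4)! = 24 ways.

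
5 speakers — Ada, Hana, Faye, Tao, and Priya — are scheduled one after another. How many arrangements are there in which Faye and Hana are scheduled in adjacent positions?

48

Glue Faye and Hana into one block (2 internal orders), leaving 4 units to arrange in a row.
So the count is 2·(4)! = 48.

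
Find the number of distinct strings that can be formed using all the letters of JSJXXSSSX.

JSJXXSSSX has 9 letters with J appearing twice, S appearing 4 times, and X appearing 3 times.
Dividing 9! = 362880 by 4!·3!·2! = 288 for the repeated letters gives 1260.

1260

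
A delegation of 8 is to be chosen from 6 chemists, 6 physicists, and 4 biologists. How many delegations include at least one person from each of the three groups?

Total 8-person selections from all 16: C(16,8) = 12870.
Selections missing a whole group: no chemists → C(10,8) = 45; no physicists → C(10,8) = 45; no biologists → C(12,8) = 495.
Add back selections omitting two groups (i.e. drawn from a single group): C(6,8) + C(6,8) + C(4,8) = 0.
By inclusion–exclusion: 12870 − 585 + 0 = 12285.

12285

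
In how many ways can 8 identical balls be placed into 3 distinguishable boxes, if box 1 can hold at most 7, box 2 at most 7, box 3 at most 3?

28

Without the upper bounds there are C(10,2) = 45 ways to split 8 among 3 boxes.
Subtract solutions that violate a single cap (substitute x_i' = x_i − (cap_i+1)): x_1 ≥ 8 gives C(2,2) = 1; x_2 ≥ 8 gives C(2,2) = 1; x_3 ≥ 4 gives C(6,2) = 15. Together 17.
No two caps can be exceeded simultaneously, so the pair terms are all 0.
By inclusion–exclusion the count is 45 − 17 + 0 = 28.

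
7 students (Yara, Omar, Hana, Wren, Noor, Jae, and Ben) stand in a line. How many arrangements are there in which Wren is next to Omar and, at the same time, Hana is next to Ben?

480

Treat {Wren,Omar} as one block (2 orders) and {Hana,Ben} as another (2 orders).
That leaves 5 units to arrange: 2 × 2 × 5! = 4 × 120 = 480.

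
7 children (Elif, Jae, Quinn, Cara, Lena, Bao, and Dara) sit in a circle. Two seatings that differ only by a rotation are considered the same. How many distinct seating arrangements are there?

720

Around a circle, 7 distinct people have 7!/7 = (6)! = 720 rotationally distinct seatings.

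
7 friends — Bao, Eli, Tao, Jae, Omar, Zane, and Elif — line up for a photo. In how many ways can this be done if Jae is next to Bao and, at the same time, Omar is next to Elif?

Treat {Jae,Bao} as one block (2 orders) and {Omar,Elif} as another (2 orders).
That leaves 5 units to arrange: 2 × 2 × 5! = 4 × 120 = 480.

480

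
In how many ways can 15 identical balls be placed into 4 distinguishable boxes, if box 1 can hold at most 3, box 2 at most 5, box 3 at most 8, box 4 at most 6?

95

Without the upper bounds there are C(18,3) = 816 ways to split 15 among 4 boxes.
Subtract solutions that violate a single cap (substitute x_i' = x_i − (cap_i+1)): x_1 ≥ 4 gives C(14,3) = 364; x_2 ≥ 6 gives C(12,3) = 220; x_3 ≥ 9 gives C(9,3) = 84; x_4 ≥ 7 gives C(11,3) = 165. Together 833.
Add back pairs where two caps are both exceeded: 56 + 10 + 35 + 1 + 10 + 0 = 112.
By inclusion–exclusion the count is 816 − 833 + 112 = 95.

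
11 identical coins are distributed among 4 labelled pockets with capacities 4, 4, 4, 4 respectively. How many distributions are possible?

Without the upper bounds there are C(14,3) = 364 ways to split 11 among 4 pockets.
Subtract solutions that violate a single cap (substitute x_i' = x_i − (cap_i+1)): x_1 ≥ 5 gives C(9,3) = 84; x_2 ≥ 5 gives C(9,3) = 84; x_3 ≥ 5 gives C(9,3) = 84; x_4 ≥ 5 gives C(9,3) = 84. Together 336.
Add back pairs where two caps are both exceeded: 4 + 4 + 4 + 4 + 4 + 4 = 24.
By inclusion–exclusion the count is 364 − 336 + 24 = 52.

52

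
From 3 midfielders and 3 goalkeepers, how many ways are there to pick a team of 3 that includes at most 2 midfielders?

Split by how many midfielders are chosen (0 through 2).
Sum: C(3,0)·C(3,3) + C(3,1)·C(3,2) + C(3,2)·C(3,1) = 1 + 9 + 9 = 19.

19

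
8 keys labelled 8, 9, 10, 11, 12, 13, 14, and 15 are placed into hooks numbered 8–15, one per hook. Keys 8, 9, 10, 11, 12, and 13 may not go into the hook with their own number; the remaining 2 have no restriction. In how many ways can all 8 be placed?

18806

Let Aᵢ (for 8 ≤ i ≤ 13) be the placements that put key i in its forbidden hook. Any j of these fix j positions, leaving (8−j)! ways to fill the rest, and there are C(6,j) ways to pick which j.
By inclusion–exclusion, the number of valid placements is Σ_{j=0}^{6} (−1)^j C(6,j)·(8−j)!.
Computing: 40320 − 30240 + 10800 − 2400 + 360 − 36 + 2 = 18806.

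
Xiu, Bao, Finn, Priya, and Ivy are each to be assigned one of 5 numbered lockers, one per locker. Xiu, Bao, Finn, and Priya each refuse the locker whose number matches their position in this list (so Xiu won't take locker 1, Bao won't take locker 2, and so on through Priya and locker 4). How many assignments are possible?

Let Aᵢ (for 1 ≤ i ≤ 4) be the placements that put person i in their forbidden locker. Any j of these fix j positions, leaving (5−j)! ways to fill the rest, and there are C(4,j) ways to pick which j.
By inclusion–exclusion, the number of valid placements is Σ_{j=0}^{4} (−1)^j C(4,j)·(5−j)!.
Computing: 120 − 96 + 36 − 8 + 1 = 53.

53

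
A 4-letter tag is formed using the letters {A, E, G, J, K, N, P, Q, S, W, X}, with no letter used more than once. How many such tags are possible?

7920

Choose and order 4 of the 11 symbols: the first letter has 11 options, the next 10, then 9, 8.
That product is 11 × 10 × 9 × 8 = 7920.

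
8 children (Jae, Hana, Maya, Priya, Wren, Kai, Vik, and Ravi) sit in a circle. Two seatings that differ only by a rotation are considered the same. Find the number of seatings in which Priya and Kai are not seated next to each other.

3600

Without the restriction there are (7)! = 5040 seatings.
Those with Priya next to Kai: fuse the pair into one unit and seat 7 units around a circle — 2·(6)! = 1440.
Subtracting, 5040 − 1440 = 3600.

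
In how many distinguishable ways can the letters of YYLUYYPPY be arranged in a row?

1512

Letter multiplicities in YYLUYYPPY: L×1, P×2, U×1, Y×5.
So there are 9! / (5!·2!) = 1512 distinguishable arrangements.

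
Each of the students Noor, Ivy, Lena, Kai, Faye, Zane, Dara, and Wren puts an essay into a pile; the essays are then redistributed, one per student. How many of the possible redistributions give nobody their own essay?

14833

Count assignments avoiding every fixed point. For any j of the 8 students fixed to their own essay, the other 8−j can be arranged in (8−j)! ways.
By inclusion–exclusion this is Σ_{j=0}^{8} (−1)^j C(8,j)·(8−j)!.
Computing: 40320 − 40320 + 20160 − 6720 + 1680 − 336 + 56 − 8 + 1 = 14833.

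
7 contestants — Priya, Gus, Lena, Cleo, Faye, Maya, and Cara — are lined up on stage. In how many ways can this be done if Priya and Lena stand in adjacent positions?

Glue Priya and Lena into one block (2 internal orders), leaving 6 units to arrange in a row.
So the count is 2·(6)! = 1440.

1440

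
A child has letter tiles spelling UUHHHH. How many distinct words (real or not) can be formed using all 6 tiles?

15

The 6 letters of UUHHHH have repeats: H appearing 4 times and U appearing twice.
The number of distinct arrangements is 6!/(4!·2!) = 720/48 = 15.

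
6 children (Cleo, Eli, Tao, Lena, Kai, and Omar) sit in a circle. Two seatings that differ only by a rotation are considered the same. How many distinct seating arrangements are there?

120

Seat Cleo anywhere (absorbing the rotational symmetry), then permute the other 5: (5)! = 120.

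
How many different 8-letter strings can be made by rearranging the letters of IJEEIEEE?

Letter multiplicities in IJEEIEEE: E×5, I×2, J×1.
Dividing 8! = 40320 by 5!·2! = 240 for the repeated letters gives 168.

168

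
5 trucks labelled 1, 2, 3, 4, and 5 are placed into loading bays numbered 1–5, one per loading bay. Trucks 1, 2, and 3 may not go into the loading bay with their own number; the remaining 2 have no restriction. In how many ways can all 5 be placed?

64

Let Aᵢ (for i ∈ {1, 2, 3}) be the placements that put truck i in its forbidden loading bay. Any j of these fix j positions, leaving (5−j)! ways to fill the rest, and there are C(3,j) ways to pick which j.
By inclusion–exclusion, the number of valid placements is Σ_{j=0}^{3} (−1)^j C(3,j)·(5−j)!.
Computing: 120 − 72 + 18 − 2 = 64.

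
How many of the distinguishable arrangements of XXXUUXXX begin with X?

21

With the first slot taken by X, it remains to arrange the other 7 letters (XXUUXXX).
Those 7 letters have U appearing twice and X appearing 5 times, giving (7)!/(5!·2!) = 21.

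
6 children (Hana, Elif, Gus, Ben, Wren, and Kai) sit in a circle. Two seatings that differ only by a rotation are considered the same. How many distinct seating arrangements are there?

Around a circle, 6 distinct people have 6!/6 = (5)! = 120 rotationally distinct seatings.

120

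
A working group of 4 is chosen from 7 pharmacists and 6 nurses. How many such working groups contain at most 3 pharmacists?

Split by how many pharmacists are chosen (0 through 3).
Sum: C(7,0)·C(6,4) + C(7,1)·C(6,3) + C(7,2)·C(6,2) + C(7,3)·C(6,1) = 15 + 140 + 315 + 210 = 680.

680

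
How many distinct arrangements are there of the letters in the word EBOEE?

EBOEE has 5 letters with E appearing 3 times.
The number of distinct arrangements is 5!/(3!) = 120/6 = 20.

20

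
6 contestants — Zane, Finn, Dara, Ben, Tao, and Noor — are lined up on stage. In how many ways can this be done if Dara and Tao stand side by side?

240

Glue Dara and Tao into one block (2 internal orders), leaving 5 units to arrange in a row.
So the count is 2·(5)! = 240.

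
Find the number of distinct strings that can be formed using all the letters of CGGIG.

Letter multiplicities in CGGIG: C×1, G×3, I×1.
Dividing 5! = 120 by 3! = 6 for the repeated letters gives 20.

20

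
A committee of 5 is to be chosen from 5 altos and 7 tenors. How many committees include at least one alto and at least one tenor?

770

With no constraint there are C(12,5) = 792 possible selections.
Subtract selections that omit an entire group: no altos → C(7,5) = 21; no tenors → C(5,5) = 1.
Both groups omitted at once is impossible, so 792 − 22 = 770.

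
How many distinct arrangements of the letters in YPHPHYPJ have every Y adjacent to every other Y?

Treat the 2 copies of Y as a single block. The multiset to arrange is then {YY, H, H, J, P, P, P}, 7 items in all.
That gives (7)!/(3!·2!) = 420 arrangements.

420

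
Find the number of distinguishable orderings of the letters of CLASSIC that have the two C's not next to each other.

900

There are 7!/(2!·2!) = 1260 arrangements of CLASSIC in total.
If the two C's are adjacent, glue them into one block, leaving 6 items to arrange: (6)!/(2!) = 360 ways.
Subtracting, 1260 − 360 = 900 arrangements keep the C's apart.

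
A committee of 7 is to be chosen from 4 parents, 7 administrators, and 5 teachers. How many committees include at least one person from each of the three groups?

10283

With no constraint there are C(16,7) = 11440 possible selections.
Selections missing a whole group: no parents → C(12,7) = 792; no administrators → C(9,7) = 36; no teachers → C(11,7) = 330.
Add back selections omitting two groups (i.e. drawn from a single group): C(4,7) + C(7,7) + C(5,7) = 1.
By inclusion–exclusion: 11440 − 1158 + 1 = 10283.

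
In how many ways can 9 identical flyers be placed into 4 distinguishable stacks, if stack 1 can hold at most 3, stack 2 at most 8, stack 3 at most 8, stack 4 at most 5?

142

Without the upper bounds there are C(12,3) = 220 ways to split 9 among 4 stacks.
Subtract solutions that violate a single cap (substitute x_i' = x_i − (cap_i+1)): x_1 ≥ 4 gives C(8,3) = 56; x_2 ≥ 9 gives C(3,3) = 1; x_3 ≥ 9 gives C(3,3) = 1; x_4 ≥ 6 gives C(6,3) = 20. Together 78.
No two caps can be exceeded simultaneously, so the pair terms are all 0.
By inclusion–exclusion the count is 220 − 78 + 0 = 142.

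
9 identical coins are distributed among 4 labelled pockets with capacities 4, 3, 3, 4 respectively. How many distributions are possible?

46

Ignoring the caps, the number of non-negative solutions to x_1+…+x_4 = 9 is C(12,3) = 220.
Subtract solutions that violate a single cap (substitute x_i' = x_i − (cap_i+1)): x_1 ≥ 5 gives C(7,3) = 35; x_2 ≥ 4 gives C(8,3) = 56; x_3 ≥ 4 gives C(8,3) = 56; x_4 ≥ 5 gives C(7,3) = 35. Together 182.
Add back pairs where two caps are both exceeded: 1 + 1 + 0 + 4 + 1 + 1 = 8.
By inclusion–exclusion the count is 220 − 182 + 8 = 46.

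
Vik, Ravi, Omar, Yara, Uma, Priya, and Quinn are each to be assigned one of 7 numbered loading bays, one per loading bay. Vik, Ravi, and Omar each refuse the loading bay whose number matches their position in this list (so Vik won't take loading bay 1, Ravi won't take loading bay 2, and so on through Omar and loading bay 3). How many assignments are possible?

3216

Let Aᵢ (for i ∈ {1, 2, 3}) be the placements that put person i in their forbidden loading bay. Any j of these fix j positions, leaving (7−j)! ways to fill the rest, and there are C(3,j) ways to pick which j.
By inclusion–exclusion, the number of valid placements is Σ_{j=0}^{3} (−1)^j C(3,j)·(7−j)!.
Computing: 5040 − 2160 + 360 − 24 = 3216.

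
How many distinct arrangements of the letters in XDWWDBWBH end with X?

With the last slot taken by X, it remains to arrange the other 8 letters (DWWDBWBH).
Those 8 letters have B appearing twice, D appearing twice, and W appearing 3 times, giving (8)!/(3!·2!·2!) = 1680.

1680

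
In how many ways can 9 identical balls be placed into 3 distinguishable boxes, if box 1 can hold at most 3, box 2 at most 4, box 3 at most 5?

Without the upper bounds there are C(11,2) = 55 ways to split 9 among 3 boxes.
Subtract solutions that violate a single cap (substitute x_i' = x_i − (cap_i+1)): x_1 ≥ 4 gives C(7,2) = 21; x_2 ≥ 5 gives C(6,2) = 15; x_3 ≥ 6 gives C(5,2) = 10. Together 46.
Add back pairs where two caps are both exceeded: 1 + 0 + 0 = 1.
By inclusion–exclusion the count is 55 − 46 + 1 = 10.

10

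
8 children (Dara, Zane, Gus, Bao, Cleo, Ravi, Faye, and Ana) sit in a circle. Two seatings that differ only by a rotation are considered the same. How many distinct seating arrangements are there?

5040

Around a circle, 8 distinct people have 8!/8 = (7)! = 5040 rotationally distinct seatings.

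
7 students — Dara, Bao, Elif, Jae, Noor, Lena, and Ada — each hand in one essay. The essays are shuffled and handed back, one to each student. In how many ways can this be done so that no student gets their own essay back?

Count assignments avoiding every fixed point. For any j of the 7 students fixed to their own essay, the other 7−j can be arranged in (7−j)! ways.
By inclusion–exclusion this is Σ_{j=0}^{7} (−1)^j C(7,j)·(7−j)!.
Computing: 5040 − 5040 + 2520 − 840 + 210 − 42 + 7 − 1 = 1854.

1854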